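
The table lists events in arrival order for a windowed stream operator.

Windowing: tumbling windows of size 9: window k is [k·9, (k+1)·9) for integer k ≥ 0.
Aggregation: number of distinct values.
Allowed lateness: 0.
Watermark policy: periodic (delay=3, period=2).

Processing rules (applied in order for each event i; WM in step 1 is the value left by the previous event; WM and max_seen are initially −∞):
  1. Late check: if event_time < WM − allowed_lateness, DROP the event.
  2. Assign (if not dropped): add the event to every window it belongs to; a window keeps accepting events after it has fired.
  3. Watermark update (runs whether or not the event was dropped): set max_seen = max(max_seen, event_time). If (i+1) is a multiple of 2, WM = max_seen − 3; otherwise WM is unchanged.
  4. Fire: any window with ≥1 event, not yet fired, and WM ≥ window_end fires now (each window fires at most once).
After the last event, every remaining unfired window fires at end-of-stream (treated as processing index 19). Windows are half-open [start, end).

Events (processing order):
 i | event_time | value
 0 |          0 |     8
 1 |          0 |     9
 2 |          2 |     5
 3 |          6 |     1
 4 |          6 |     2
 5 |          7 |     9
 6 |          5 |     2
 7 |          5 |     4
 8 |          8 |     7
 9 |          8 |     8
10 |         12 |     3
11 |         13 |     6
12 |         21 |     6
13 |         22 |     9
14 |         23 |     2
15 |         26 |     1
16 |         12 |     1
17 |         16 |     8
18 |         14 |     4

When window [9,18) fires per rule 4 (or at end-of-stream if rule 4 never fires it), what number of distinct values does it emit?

2

i=0 t=0 v=8: → [0,9); WM=−∞
i=1 t=0 v=9: → [0,9); WM=-3
i=2 t=2 v=5: → [0,9); WM=-3
i=3 t=6 v=1: → [0,9); WM=3
i=4 t=6 v=2: → [0,9); WM=3
i=5 t=7 v=9: → [0,9); WM=4
i=6 t=5 v=2: → [0,9); WM=4
i=7 t=5 v=4: → [0,9); WM=4
i=8 t=8 v=7: → [0,9); WM=4
i=9 t=8 v=8: → [0,9); WM=5
i=10 t=12 v=3: → [9,18); WM=5
i=11 t=13 v=6: → [9,18); WM=10; [0,9) fires=7
i=12 t=21 v=6: → [18,27); WM=10
i=13 t=22 v=9: → [18,27); WM=19; [9,18) fires=2
i=14 t=23 v=2: → [18,27); WM=19
i=15 t=26 v=1: → [18,27); WM=23
i=16 t=12 v=1: DROP (t<23-0); WM=23
i=17 t=16 v=8: DROP (t<23-0); WM=23
i=18 t=14 v=4: DROP (t<23-0); WM=23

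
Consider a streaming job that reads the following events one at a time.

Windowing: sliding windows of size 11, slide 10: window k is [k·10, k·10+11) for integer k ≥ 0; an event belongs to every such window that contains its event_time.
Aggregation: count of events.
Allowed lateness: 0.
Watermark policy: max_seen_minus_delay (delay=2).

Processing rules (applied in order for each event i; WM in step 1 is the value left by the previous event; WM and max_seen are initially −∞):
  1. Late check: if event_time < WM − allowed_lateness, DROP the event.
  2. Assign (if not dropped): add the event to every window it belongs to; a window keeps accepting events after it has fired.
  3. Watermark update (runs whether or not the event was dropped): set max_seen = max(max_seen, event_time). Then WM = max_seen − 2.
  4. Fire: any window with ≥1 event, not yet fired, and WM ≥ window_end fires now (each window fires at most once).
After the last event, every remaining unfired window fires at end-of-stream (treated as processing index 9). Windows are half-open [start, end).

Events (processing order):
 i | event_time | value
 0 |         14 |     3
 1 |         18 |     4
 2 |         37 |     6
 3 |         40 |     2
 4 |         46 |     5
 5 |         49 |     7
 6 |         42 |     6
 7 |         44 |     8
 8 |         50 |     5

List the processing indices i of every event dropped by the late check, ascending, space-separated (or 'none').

i=0 t=14 v=3: → [10,21); WM=12
i=1 t=18 v=4: → [10,21); WM=16
i=2 t=37 v=6: → [30,41); WM=35; [10,21) fires=2
i=3 t=40 v=2: → [40,51),[30,41); WM=38
i=4 t=46 v=5: → [40,51); WM=44; [30,41) fires=2
i=5 t=49 v=7: → [40,51); WM=47
i=6 t=42 v=6: DROP (t<47-0); WM=47
i=7 t=44 v=8: DROP (t<47-0); WM=47
i=8 t=50 v=5: → [50,61),[40,51); WM=48

6 7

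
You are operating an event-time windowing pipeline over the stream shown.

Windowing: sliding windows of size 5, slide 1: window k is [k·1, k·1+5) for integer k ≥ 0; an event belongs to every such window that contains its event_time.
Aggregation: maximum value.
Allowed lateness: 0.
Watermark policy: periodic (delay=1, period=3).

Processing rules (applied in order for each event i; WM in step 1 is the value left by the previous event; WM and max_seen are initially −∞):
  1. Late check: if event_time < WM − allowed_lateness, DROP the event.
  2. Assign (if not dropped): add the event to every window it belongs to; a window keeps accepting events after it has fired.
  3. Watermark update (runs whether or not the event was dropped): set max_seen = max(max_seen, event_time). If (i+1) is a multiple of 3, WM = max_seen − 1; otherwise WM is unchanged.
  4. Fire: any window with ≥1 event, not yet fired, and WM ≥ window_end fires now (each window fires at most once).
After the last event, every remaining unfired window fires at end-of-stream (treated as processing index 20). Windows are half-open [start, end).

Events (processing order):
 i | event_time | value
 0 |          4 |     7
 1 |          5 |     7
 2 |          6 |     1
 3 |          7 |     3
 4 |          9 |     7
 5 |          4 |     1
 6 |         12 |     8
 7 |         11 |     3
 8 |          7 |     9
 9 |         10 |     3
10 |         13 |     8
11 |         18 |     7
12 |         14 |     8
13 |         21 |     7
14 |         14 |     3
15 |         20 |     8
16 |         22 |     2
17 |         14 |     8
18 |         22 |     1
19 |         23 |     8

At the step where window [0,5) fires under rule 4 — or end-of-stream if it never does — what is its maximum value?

i=0 t=4 v=7: → [4,9),[3,8),[2,7),[1,6),[0,5); WM=−∞
i=1 t=5 v=7: → [5,10),[4,9),[3,8),[2,7),[1,6); WM=−∞
i=2 t=6 v=1: → [6,11),[5,10),[4,9),[3,8),[2,7); WM=5; [0,5) fires=7
i=3 t=7 v=3: → [7,12),[6,11),[5,10),[4,9),[3,8); WM=5
i=4 t=9 v=7: → [9,14),[8,13),[7,12),[6,11),[5,10); WM=5
i=5 t=4 v=1: DROP (t<5-0); WM=8; [1,6) fires=7 [2,7) fires=7 [3,8) fires=7
i=6 t=12 v=8: → [12,17),[11,16),[10,15),[9,14),[8,13); WM=8
i=7 t=11 v=3: → [11,16),[10,15),[9,14),[8,13),[7,12); WM=8
i=8 t=7 v=9: DROP (t<8-0); WM=11; [4,9) fires=7 [5,10) fires=7 [6,11) fires=7
i=9 t=10 v=3: DROP (t<11-0); WM=11
i=10 t=13 v=8: → [13,18),[12,17),[11,16),[10,15),[9,14); WM=11
i=11 t=18 v=7: → [18,23),[17,22),[16,21),[15,20),[14,19); WM=17; [7,12) fires=7 [8,13) fires=8 [9,14) fires=8 [10,15) fires=8 [11,16) fires=8 [12,17) fires=8
i=12 t=14 v=8: DROP (t<17-0); WM=17
i=13 t=21 v=7: → [21,26),[20,25),[19,24),[18,23),[17,22); WM=17
i=14 t=14 v=3: DROP (t<17-0); WM=20; [13,18) fires=8 [14,19) fires=7 [15,20) fires=7
i=15 t=20 v=8: → [20,25),[19,24),[18,23),[17,22),[16,21); WM=20
i=16 t=22 v=2: → [22,27),[21,26),[20,25),[19,24),[18,23); WM=20
i=17 t=14 v=8: DROP (t<20-0); WM=21; [16,21) fires=8
i=18 t=22 v=1: → [22,27),[21,26),[20,25),[19,24),[18,23); WM=21
i=19 t=23 v=8: → [23,28),[22,27),[21,26),[20,25),[19,24); WM=21

7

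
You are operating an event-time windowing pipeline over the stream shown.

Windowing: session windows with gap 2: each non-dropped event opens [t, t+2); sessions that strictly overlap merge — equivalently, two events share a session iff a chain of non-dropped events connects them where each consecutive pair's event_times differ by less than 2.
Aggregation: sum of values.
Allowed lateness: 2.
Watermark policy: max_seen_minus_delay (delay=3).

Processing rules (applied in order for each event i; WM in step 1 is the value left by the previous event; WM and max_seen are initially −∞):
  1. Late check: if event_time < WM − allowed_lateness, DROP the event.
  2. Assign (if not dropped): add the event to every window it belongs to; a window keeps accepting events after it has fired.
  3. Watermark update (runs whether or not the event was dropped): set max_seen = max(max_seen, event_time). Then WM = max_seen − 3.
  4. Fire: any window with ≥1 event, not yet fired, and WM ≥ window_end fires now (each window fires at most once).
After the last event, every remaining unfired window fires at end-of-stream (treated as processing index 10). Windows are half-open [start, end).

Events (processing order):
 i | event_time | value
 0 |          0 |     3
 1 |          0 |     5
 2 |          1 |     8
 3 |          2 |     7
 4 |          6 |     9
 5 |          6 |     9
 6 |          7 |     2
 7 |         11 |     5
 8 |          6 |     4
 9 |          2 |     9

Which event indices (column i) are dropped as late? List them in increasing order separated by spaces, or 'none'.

9

i=0 t=0 v=3: → [0,2); WM=-3
i=1 t=0 v=5: → [0,2); WM=-3
i=2 t=1 v=8: → [0,3); WM=-2
i=3 t=2 v=7: → [0,4); WM=-1
i=4 t=6 v=9: → [6,8); WM=3
i=5 t=6 v=9: → [6,8); WM=3
i=6 t=7 v=2: → [6,9); WM=4
i=7 t=11 v=5: → [11,13); WM=8
i=8 t=6 v=4: → [6,9); WM=8
i=9 t=2 v=9: DROP (t<8-2); WM=8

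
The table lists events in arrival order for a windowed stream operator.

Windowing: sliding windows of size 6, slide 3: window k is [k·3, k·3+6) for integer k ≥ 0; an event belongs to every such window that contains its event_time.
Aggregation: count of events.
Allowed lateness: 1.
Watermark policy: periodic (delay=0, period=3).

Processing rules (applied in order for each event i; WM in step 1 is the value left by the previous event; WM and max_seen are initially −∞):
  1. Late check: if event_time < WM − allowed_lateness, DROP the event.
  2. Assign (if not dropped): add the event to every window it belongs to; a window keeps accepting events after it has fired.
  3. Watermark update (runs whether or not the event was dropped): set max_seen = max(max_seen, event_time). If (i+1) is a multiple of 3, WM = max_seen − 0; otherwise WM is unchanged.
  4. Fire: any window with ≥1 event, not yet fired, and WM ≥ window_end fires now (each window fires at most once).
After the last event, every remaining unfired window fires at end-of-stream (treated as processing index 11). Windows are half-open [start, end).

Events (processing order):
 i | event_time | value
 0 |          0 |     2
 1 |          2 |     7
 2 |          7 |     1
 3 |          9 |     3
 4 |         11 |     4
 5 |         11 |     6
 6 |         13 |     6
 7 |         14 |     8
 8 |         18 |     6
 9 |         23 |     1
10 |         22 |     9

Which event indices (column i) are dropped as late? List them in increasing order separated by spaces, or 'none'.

none

i=0 t=0 v=2: → [0,6); WM=−∞
i=1 t=2 v=7: → [0,6); WM=−∞
i=2 t=7 v=1: → [6,12),[3,9); WM=7; [0,6) fires=2
i=3 t=9 v=3: → [9,15),[6,12); WM=7
i=4 t=11 v=4: → [9,15),[6,12); WM=7
i=5 t=11 v=6: → [9,15),[6,12); WM=11; [3,9) fires=1
i=6 t=13 v=6: → [12,18),[9,15); WM=11
i=7 t=14 v=8: → [12,18),[9,15); WM=11
i=8 t=18 v=6: → [18,24),[15,21); WM=18; [6,12) fires=4 [9,15) fires=5 [12,18) fires=2
i=9 t=23 v=1: → [21,27),[18,24); WM=18
i=10 t=22 v=9: → [21,27),[18,24); WM=18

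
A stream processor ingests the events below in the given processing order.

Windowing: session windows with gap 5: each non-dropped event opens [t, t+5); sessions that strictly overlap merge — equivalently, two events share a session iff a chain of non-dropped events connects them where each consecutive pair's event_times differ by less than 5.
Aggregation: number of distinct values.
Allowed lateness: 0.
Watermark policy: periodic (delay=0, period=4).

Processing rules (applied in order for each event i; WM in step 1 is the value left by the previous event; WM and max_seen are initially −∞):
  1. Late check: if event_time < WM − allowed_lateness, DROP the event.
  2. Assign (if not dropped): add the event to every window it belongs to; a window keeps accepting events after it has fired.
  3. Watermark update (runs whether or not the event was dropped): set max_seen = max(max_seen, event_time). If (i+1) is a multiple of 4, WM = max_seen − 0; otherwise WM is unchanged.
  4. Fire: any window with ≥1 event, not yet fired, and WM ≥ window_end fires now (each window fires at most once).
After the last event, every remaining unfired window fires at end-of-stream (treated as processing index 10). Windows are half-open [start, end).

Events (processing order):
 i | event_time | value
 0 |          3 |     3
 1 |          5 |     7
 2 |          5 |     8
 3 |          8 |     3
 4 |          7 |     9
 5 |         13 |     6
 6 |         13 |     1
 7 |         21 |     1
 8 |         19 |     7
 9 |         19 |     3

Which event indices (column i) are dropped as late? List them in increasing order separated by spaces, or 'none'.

i=0 t=3 v=3: → [3,8); WM=−∞
i=1 t=5 v=7: → [3,10); WM=−∞
i=2 t=5 v=8: → [3,10); WM=−∞
i=3 t=8 v=3: → [3,13); WM=8
i=4 t=7 v=9: DROP (t<8-0); WM=8
i=5 t=13 v=6: → [13,18); WM=8
i=6 t=13 v=1: → [13,18); WM=8
i=7 t=21 v=1: → [21,26); WM=21
i=8 t=19 v=7: DROP (t<21-0); WM=21
i=9 t=19 v=3: DROP (t<21-0); WM=21

4 8 9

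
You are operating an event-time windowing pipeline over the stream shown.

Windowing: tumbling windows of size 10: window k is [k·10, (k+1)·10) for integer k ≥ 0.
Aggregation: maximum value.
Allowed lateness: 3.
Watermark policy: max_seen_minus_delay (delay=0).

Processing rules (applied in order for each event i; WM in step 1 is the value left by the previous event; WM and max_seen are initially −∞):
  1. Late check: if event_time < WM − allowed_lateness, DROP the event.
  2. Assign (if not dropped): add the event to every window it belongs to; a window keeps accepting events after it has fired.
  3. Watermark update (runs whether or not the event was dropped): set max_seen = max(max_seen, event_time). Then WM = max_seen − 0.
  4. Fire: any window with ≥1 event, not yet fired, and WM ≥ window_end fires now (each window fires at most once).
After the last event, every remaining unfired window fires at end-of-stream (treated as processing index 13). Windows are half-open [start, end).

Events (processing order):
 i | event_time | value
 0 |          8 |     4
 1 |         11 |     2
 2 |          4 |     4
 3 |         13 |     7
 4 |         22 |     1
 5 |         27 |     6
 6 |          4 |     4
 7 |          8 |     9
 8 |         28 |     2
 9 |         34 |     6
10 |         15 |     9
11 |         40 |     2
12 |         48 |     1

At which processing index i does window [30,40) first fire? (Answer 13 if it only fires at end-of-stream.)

i=0 t=8 v=4: → [0,10); WM=8
i=1 t=11 v=2: → [10,20); WM=11; [0,10) fires=4
i=2 t=4 v=4: DROP (t<11-3); WM=11
i=3 t=13 v=7: → [10,20); WM=13
i=4 t=22 v=1: → [20,30); WM=22; [10,20) fires=7
i=5 t=27 v=6: → [20,30); WM=27
i=6 t=4 v=4: DROP (t<27-3); WM=27
i=7 t=8 v=9: DROP (t<27-3); WM=27
i=8 t=28 v=2: → [20,30); WM=28
i=9 t=34 v=6: → [30,40); WM=34; [20,30) fires=6
i=10 t=15 v=9: DROP (t<34-3); WM=34
i=11 t=40 v=2: → [40,50); WM=40; [30,40) fires=6
i=12 t=48 v=1: → [40,50); WM=48

11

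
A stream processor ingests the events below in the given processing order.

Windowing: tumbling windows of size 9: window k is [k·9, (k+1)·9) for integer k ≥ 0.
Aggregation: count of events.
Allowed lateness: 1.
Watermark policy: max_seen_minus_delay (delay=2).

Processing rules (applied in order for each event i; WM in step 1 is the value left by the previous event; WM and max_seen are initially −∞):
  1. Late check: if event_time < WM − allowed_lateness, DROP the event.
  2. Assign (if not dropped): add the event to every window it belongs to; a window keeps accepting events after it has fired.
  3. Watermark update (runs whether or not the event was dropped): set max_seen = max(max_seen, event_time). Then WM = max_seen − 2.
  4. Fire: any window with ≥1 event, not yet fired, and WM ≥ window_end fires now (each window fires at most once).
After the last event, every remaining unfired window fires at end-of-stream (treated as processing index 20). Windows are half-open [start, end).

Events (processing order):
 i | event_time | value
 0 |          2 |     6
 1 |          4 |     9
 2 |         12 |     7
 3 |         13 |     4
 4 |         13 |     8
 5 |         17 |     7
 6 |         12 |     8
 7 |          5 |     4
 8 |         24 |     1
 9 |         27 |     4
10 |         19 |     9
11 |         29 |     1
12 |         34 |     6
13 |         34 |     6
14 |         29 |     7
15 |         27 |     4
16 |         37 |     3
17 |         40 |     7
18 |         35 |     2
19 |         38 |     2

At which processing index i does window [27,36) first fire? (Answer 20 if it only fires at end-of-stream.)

i=0 t=2 v=6: → [0,9); WM=0
i=1 t=4 v=9: → [0,9); WM=2
i=2 t=12 v=7: → [9,18); WM=10; [0,9) fires=2
i=3 t=13 v=4: → [9,18); WM=11
i=4 t=13 v=8: → [9,18); WM=11
i=5 t=17 v=7: → [9,18); WM=15
i=6 t=12 v=8: DROP (t<15-1); WM=15
i=7 t=5 v=4: DROP (t<15-1); WM=15
i=8 t=24 v=1: → [18,27); WM=22; [9,18) fires=4
i=9 t=27 v=4: → [27,36); WM=25
i=10 t=19 v=9: DROP (t<25-1); WM=25
i=11 t=29 v=1: → [27,36); WM=27; [18,27) fires=1
i=12 t=34 v=6: → [27,36); WM=32
i=13 t=34 v=6: → [27,36); WM=32
i=14 t=29 v=7: DROP (t<32-1); WM=32
i=15 t=27 v=4: DROP (t<32-1); WM=32
i=16 t=37 v=3: → [36,45); WM=35
i=17 t=40 v=7: → [36,45); WM=38; [27,36) fires=4
i=18 t=35 v=2: DROP (t<38-1); WM=38
i=19 t=38 v=2: → [36,45); WM=38

17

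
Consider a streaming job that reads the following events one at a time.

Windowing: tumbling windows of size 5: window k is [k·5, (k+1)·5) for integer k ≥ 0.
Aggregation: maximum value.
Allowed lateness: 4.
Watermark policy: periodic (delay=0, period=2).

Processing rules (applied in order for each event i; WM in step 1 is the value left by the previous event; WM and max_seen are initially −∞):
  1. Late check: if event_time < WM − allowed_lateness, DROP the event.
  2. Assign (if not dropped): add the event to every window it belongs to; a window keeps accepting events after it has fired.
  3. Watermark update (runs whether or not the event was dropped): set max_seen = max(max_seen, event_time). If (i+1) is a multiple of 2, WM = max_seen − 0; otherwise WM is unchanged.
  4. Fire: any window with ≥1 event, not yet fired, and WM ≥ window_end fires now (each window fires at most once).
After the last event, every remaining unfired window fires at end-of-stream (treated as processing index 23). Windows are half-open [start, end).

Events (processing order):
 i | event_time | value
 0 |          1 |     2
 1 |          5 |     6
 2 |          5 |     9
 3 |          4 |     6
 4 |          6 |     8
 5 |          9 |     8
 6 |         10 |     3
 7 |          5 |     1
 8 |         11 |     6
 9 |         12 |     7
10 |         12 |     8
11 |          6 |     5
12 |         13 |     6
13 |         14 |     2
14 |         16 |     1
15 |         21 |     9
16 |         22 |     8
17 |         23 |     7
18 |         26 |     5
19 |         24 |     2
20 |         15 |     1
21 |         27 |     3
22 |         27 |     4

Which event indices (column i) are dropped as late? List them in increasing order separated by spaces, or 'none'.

11 20

i=0 t=1 v=2: → [0,5); WM=−∞
i=1 t=5 v=6: → [5,10); WM=5; [0,5) fires=2
i=2 t=5 v=9: → [5,10); WM=5
i=3 t=4 v=6: → [0,5); WM=5
i=4 t=6 v=8: → [5,10); WM=5
i=5 t=9 v=8: → [5,10); WM=9
i=6 t=10 v=3: → [10,15); WM=9
i=7 t=5 v=1: → [5,10); WM=10; [5,10) fires=9
i=8 t=11 v=6: → [10,15); WM=10
i=9 t=12 v=7: → [10,15); WM=12
i=10 t=12 v=8: → [10,15); WM=12
i=11 t=6 v=5: DROP (t<12-4); WM=12
i=12 t=13 v=6: → [10,15); WM=12
i=13 t=14 v=2: → [10,15); WM=14
i=14 t=16 v=1: → [15,20); WM=14
i=15 t=21 v=9: → [20,25); WM=21; [10,15) fires=8 [15,20) fires=1
i=16 t=22 v=8: → [20,25); WM=21
i=17 t=23 v=7: → [20,25); WM=23
i=18 t=26 v=5: → [25,30); WM=23
i=19 t=24 v=2: → [20,25); WM=26; [20,25) fires=9
i=20 t=15 v=1: DROP (t<26-4); WM=26
i=21 t=27 v=3: → [25,30); WM=27
i=22 t=27 v=4: → [25,30); WM=27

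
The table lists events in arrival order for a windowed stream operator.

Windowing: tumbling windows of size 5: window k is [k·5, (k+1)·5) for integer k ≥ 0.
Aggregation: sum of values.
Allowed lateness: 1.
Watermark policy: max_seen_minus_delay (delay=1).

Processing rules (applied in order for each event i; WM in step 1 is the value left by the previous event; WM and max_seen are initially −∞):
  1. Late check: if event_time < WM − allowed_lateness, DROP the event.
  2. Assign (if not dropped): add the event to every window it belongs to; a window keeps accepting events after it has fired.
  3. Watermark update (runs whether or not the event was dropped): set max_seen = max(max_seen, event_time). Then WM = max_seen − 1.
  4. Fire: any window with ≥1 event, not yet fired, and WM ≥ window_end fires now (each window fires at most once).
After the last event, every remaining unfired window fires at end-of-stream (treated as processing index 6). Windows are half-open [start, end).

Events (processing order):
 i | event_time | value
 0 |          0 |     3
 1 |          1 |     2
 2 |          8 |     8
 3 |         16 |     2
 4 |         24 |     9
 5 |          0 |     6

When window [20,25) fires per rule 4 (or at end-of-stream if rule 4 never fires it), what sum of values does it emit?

i=0 t=0 v=3: → [0,5); WM=-1
i=1 t=1 v=2: → [0,5); WM=0
i=2 t=8 v=8: → [5,10); WM=7; [0,5) fires=5
i=3 t=16 v=2: → [15,20); WM=15; [5,10) fires=8
i=4 t=24 v=9: → [20,25); WM=23; [15,20) fires=2
i=5 t=0 v=6: DROP (t<23-1); WM=23

9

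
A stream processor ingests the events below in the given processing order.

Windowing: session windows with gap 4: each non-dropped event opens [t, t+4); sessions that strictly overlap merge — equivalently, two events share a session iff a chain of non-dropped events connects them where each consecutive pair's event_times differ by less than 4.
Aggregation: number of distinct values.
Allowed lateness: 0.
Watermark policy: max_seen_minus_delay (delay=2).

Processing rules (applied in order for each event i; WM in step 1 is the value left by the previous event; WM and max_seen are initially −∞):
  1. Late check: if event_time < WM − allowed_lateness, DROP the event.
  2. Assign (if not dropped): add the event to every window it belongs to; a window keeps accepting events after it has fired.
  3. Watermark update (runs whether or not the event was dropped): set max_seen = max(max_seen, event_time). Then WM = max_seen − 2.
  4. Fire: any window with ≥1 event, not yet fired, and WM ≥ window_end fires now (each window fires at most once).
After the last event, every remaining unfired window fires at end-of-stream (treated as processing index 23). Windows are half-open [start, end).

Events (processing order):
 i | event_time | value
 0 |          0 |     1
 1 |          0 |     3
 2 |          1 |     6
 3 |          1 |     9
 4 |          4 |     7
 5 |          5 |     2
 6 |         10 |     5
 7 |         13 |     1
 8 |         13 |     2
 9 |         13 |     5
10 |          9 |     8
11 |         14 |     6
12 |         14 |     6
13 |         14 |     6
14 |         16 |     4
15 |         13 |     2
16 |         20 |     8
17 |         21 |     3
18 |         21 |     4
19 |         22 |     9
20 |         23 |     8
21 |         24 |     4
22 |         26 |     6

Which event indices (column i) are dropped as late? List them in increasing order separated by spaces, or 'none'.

i=0 t=0 v=1: → [0,4); WM=-2
i=1 t=0 v=3: → [0,4); WM=-2
i=2 t=1 v=6: → [0,5); WM=-1
i=3 t=1 v=9: → [0,5); WM=-1
i=4 t=4 v=7: → [0,8); WM=2
i=5 t=5 v=2: → [0,9); WM=3
i=6 t=10 v=5: → [10,14); WM=8
i=7 t=13 v=1: → [10,17); WM=11
i=8 t=13 v=2: → [10,17); WM=11
i=9 t=13 v=5: → [10,17); WM=11
i=10 t=9 v=8: DROP (t<11-0); WM=11
i=11 t=14 v=6: → [10,18); WM=12
i=12 t=14 v=6: → [10,18); WM=12
i=13 t=14 v=6: → [10,18); WM=12
i=14 t=16 v=4: → [10,20); WM=14
i=15 t=13 v=2: DROP (t<14-0); WM=14
i=16 t=20 v=8: → [20,24); WM=18
i=17 t=21 v=3: → [20,25); WM=19
i=18 t=21 v=4: → [20,25); WM=19
i=19 t=22 v=9: → [20,26); WM=20
i=20 t=23 v=8: → [20,27); WM=21
i=21 t=24 v=4: → [20,28); WM=22
i=22 t=26 v=6: → [20,30); WM=24

10 15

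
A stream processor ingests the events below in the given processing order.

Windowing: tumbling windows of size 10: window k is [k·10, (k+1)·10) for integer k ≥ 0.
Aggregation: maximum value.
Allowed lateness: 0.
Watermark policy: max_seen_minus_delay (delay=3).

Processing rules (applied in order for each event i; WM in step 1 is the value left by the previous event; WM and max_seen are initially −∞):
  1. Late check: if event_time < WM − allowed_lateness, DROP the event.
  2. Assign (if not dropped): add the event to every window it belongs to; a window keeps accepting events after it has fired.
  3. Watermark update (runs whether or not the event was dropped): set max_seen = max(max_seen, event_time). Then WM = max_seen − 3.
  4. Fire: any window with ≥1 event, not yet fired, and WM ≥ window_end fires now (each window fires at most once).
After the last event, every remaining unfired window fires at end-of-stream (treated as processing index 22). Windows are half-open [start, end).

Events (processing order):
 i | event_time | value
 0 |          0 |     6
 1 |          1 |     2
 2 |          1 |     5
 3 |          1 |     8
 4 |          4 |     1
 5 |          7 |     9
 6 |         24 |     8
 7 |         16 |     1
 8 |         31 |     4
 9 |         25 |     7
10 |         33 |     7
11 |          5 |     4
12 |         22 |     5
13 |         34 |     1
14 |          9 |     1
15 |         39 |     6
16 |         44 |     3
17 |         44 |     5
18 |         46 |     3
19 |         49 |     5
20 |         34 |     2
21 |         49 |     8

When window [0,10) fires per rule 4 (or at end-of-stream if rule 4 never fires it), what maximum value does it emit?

9

i=0 t=0 v=6: → [0,10); WM=-3
i=1 t=1 v=2: → [0,10); WM=-2
i=2 t=1 v=5: → [0,10); WM=-2
i=3 t=1 v=8: → [0,10); WM=-2
i=4 t=4 v=1: → [0,10); WM=1
i=5 t=7 v=9: → [0,10); WM=4
i=6 t=24 v=8: → [20,30); WM=21; [0,10) fires=9
i=7 t=16 v=1: DROP (t<21-0); WM=21
i=8 t=31 v=4: → [30,40); WM=28
i=9 t=25 v=7: DROP (t<28-0); WM=28
i=10 t=33 v=7: → [30,40); WM=30; [20,30) fires=8
i=11 t=5 v=4: DROP (t<30-0); WM=30
i=12 t=22 v=5: DROP (t<30-0); WM=30
i=13 t=34 v=1: → [30,40); WM=31
i=14 t=9 v=1: DROP (t<31-0); WM=31
i=15 t=39 v=6: → [30,40); WM=36
i=16 t=44 v=3: → [40,50); WM=41; [30,40) fires=7
i=17 t=44 v=5: → [40,50); WM=41
i=18 t=46 v=3: → [40,50); WM=43
i=19 t=49 v=5: → [40,50); WM=46
i=20 t=34 v=2: DROP (t<46-0); WM=46
i=21 t=49 v=8: → [40,50); WM=46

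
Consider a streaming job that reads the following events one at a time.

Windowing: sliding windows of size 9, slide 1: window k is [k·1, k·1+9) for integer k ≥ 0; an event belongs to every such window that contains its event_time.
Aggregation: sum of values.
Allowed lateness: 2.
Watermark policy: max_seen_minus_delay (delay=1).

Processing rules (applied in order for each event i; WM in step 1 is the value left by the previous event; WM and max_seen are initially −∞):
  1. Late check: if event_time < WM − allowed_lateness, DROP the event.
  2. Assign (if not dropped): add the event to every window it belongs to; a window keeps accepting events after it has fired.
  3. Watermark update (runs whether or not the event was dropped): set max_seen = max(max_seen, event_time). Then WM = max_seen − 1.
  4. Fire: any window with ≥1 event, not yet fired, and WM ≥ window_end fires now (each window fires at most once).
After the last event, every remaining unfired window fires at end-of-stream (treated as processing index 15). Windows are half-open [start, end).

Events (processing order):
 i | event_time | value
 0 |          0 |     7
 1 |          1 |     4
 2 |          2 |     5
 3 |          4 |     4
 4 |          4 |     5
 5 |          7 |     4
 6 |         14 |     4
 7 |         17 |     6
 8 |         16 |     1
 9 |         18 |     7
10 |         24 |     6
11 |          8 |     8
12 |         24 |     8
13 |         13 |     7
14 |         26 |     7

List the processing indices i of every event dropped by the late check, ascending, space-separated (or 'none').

11 13

i=0 t=0 v=7: → [0,9); WM=-1
i=1 t=1 v=4: → [1,10),[0,9); WM=0
i=2 t=2 v=5: → [2,11),[1,10),[0,9); WM=1
i=3 t=4 v=4: → [4,13),[3,12),[2,11),[1,10),[0,9); WM=3
i=4 t=4 v=5: → [4,13),[3,12),[2,11),[1,10),[0,9); WM=3
i=5 t=7 v=4: → [7,16),[6,15),[5,14),[4,13),[3,12),[2,11),[1,10),[0,9); WM=6
i=6 t=14 v=4: → [14,23),[13,22),[12,21),[11,20),[10,19),[9,18),[8,17),[7,16),[6,15); WM=13; [0,9) fires=29 [1,10) fires=22 [2,11) fires=18 [3,12) fires=13 [4,13) fires=13
i=7 t=17 v=6: → [17,26),[16,25),[15,24),[14,23),[13,22),[12,21),[11,20),[10,19),[9,18); WM=16; [5,14) fires=4 [6,15) fires=8 [7,16) fires=8
i=8 t=16 v=1: → [16,25),[15,24),[14,23),[13,22),[12,21),[11,20),[10,19),[9,18),[8,17); WM=16
i=9 t=18 v=7: → [18,27),[17,26),[16,25),[15,24),[14,23),[13,22),[12,21),[11,20),[10,19); WM=17; [8,17) fires=5
i=10 t=24 v=6: → [24,33),[23,32),[22,31),[21,30),[20,29),[19,28),[18,27),[17,26),[16,25); WM=23; [9,18) fires=11 [10,19) fires=18 [11,20) fires=18 [12,21) fires=18 [13,22) fires=18 [14,23) fires=18
i=11 t=8 v=8: DROP (t<23-2); WM=23
i=12 t=24 v=8: → [24,33),[23,32),[22,31),[21,30),[20,29),[19,28),[18,27),[17,26),[16,25); WM=23
i=13 t=13 v=7: DROP (t<23-2); WM=23
i=14 t=26 v=7: → [26,35),[25,34),[24,33),[23,32),[22,31),[21,30),[20,29),[19,28),[18,27); WM=25; [15,24) fires=14 [16,25) fires=28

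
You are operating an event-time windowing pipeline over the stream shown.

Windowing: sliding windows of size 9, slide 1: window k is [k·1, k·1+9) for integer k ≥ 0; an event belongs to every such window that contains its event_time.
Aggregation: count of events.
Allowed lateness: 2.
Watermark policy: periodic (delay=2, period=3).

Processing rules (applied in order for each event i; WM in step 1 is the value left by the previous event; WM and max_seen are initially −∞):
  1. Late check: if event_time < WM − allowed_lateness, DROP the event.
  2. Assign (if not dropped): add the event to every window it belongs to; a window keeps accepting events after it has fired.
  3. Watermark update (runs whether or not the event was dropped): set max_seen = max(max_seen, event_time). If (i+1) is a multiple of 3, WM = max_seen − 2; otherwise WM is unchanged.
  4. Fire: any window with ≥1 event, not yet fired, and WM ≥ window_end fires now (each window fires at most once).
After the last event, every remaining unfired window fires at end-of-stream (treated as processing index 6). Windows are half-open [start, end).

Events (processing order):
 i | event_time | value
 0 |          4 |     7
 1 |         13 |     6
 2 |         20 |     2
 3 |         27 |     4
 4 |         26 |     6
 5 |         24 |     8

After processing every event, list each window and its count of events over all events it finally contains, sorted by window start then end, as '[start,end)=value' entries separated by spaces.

i=0 t=4 v=7: → [4,13),[3,12),[2,11),[1,10),[0,9); WM=−∞
i=1 t=13 v=6: → [13,22),[12,21),[11,20),[10,19),[9,18),[8,17),[7,16),[6,15),[5,14); WM=−∞
i=2 t=20 v=2: → [20,29),[19,28),[18,27),[17,26),[16,25),[15,24),[14,23),[13,22),[12,21); WM=18; [0,9) fires=1 [1,10) fires=1 [2,11) fires=1 [3,12) fires=1 [4,13) fires=1 [5,14) fires=1 [6,15) fires=1 [7,16) fires=1 [8,17) fires=1 [9,18) fires=1
i=3 t=27 v=4: → [27,36),[26,35),[25,34),[24,33),[23,32),[22,31),[21,30),[20,29),[19,28); WM=18
i=4 t=26 v=6: → [26,35),[25,34),[24,33),[23,32),[22,31),[21,30),[20,29),[19,28),[18,27); WM=18
i=5 t=24 v=8: → [24,33),[23,32),[22,31),[21,30),[20,29),[19,28),[18,27),[17,26),[16,25); WM=25; [10,19) fires=1 [11,20) fires=1 [12,21) fires=2 [13,22) fires=2 [14,23) fires=1 [15,24) fires=1 [16,25) fires=2

[0,9)=1 [1,10)=1 [2,11)=1 [3,12)=1 [4,13)=1 [5,14)=1 [6,15)=1 [7,16)=1 [8,17)=1 [9,18)=1 [10,19)=1 [11,20)=1 [12,21)=2 [13,22)=2 [14,23)=1 [15,24)=1 [16,25)=2 [17,26)=2 [18,27)=3 [19,28)=4 [20,29)=4 [21,30)=3 [22,31)=3 [23,32)=3 [24,33)=3 [25,34)=2 [26,35)=2 [27,36)=1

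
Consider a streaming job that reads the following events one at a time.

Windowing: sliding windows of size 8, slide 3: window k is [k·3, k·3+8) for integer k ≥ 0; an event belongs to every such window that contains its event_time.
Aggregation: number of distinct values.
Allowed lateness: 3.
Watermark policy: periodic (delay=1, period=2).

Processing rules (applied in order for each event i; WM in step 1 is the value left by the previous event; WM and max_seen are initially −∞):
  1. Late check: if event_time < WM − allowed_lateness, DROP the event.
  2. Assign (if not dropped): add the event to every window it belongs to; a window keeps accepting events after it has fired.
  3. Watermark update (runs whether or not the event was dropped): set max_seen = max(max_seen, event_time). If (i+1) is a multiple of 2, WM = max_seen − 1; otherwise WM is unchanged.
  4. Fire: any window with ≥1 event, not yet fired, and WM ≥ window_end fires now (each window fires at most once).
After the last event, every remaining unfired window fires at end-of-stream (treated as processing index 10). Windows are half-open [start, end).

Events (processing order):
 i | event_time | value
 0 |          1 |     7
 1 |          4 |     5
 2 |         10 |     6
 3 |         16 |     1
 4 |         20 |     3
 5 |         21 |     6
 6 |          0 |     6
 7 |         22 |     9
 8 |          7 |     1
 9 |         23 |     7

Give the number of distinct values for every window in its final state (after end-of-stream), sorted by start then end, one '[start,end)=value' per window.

[0,8)=2 [3,11)=2 [6,14)=1 [9,17)=2 [12,20)=1 [15,23)=4 [18,26)=4 [21,29)=3

i=0 t=1 v=7: → [0,8); WM=−∞
i=1 t=4 v=5: → [3,11),[0,8); WM=3
i=2 t=10 v=6: → [9,17),[6,14),[3,11); WM=3
i=3 t=16 v=1: → [15,23),[12,20),[9,17); WM=15; [0,8) fires=2 [3,11) fires=2 [6,14) fires=1
i=4 t=20 v=3: → [18,26),[15,23); WM=15
i=5 t=21 v=6: → [21,29),[18,26),[15,23); WM=20; [9,17) fires=2 [12,20) fires=1
i=6 t=0 v=6: DROP (t<20-3); WM=20
i=7 t=22 v=9: → [21,29),[18,26),[15,23); WM=21
i=8 t=7 v=1: DROP (t<21-3); WM=21
i=9 t=23 v=7: → [21,29),[18,26); WM=22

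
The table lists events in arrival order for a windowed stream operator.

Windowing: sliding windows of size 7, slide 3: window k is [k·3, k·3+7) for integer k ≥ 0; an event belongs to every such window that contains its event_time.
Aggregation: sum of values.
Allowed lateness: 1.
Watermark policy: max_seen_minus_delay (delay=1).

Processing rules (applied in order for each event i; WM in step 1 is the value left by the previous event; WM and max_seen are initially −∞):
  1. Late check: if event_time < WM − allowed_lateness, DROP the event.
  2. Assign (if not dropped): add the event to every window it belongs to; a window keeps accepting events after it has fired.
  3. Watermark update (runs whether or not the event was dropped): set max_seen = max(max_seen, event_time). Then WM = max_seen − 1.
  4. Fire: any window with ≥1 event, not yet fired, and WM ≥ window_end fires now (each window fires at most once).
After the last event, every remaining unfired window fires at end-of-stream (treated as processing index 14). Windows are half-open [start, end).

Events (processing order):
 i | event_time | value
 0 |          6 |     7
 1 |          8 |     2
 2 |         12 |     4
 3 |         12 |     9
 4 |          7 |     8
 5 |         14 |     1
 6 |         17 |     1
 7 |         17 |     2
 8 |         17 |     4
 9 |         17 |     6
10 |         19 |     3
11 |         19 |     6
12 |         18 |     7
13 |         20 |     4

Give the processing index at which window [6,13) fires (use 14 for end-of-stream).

5

i=0 t=6 v=7: → [6,13),[3,10),[0,7); WM=5
i=1 t=8 v=2: → [6,13),[3,10); WM=7; [0,7) fires=7
i=2 t=12 v=4: → [12,19),[9,16),[6,13); WM=11; [3,10) fires=9
i=3 t=12 v=9: → [12,19),[9,16),[6,13); WM=11
i=4 t=7 v=8: DROP (t<11-1); WM=11
i=5 t=14 v=1: → [12,19),[9,16); WM=13; [6,13) fires=22
i=6 t=17 v=1: → [15,22),[12,19); WM=16; [9,16) fires=14
i=7 t=17 v=2: → [15,22),[12,19); WM=16
i=8 t=17 v=4: → [15,22),[12,19); WM=16
i=9 t=17 v=6: → [15,22),[12,19); WM=16
i=10 t=19 v=3: → [18,25),[15,22); WM=18
i=11 t=19 v=6: → [18,25),[15,22); WM=18
i=12 t=18 v=7: → [18,25),[15,22),[12,19); WM=18
i=13 t=20 v=4: → [18,25),[15,22); WM=19; [12,19) fires=34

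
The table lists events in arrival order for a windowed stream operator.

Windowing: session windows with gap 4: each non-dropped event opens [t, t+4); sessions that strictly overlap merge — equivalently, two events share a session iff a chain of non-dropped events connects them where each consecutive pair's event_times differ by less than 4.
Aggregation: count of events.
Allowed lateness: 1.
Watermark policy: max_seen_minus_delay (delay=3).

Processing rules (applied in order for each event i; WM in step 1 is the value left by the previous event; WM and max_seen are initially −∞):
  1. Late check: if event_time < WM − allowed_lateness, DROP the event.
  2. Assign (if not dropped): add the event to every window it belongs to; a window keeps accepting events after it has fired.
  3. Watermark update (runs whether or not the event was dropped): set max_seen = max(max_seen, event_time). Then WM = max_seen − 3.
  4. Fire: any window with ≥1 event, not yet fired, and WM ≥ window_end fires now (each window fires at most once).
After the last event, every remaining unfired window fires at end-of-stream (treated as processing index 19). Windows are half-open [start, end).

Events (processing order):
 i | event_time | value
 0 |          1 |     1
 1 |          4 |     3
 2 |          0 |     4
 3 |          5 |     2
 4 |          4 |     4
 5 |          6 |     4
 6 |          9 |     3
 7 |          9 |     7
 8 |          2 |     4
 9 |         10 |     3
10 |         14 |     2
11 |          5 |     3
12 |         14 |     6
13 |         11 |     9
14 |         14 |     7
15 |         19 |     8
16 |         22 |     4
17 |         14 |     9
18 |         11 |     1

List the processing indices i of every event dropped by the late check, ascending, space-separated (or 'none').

i=0 t=1 v=1: → [1,5); WM=-2
i=1 t=4 v=3: → [1,8); WM=1
i=2 t=0 v=4: → [0,8); WM=1
i=3 t=5 v=2: → [0,9); WM=2
i=4 t=4 v=4: → [0,9); WM=2
i=5 t=6 v=4: → [0,10); WM=3
i=6 t=9 v=3: → [0,13); WM=6
i=7 t=9 v=7: → [0,13); WM=6
i=8 t=2 v=4: DROP (t<6-1); WM=6
i=9 t=10 v=3: → [0,14); WM=7
i=10 t=14 v=2: → [14,18); WM=11
i=11 t=5 v=3: DROP (t<11-1); WM=11
i=12 t=14 v=6: → [14,18); WM=11
i=13 t=11 v=9: → [0,18); WM=11
i=14 t=14 v=7: → [0,18); WM=11
i=15 t=19 v=8: → [19,23); WM=16
i=16 t=22 v=4: → [19,26); WM=19
i=17 t=14 v=9: DROP (t<19-1); WM=19
i=18 t=11 v=1: DROP (t<19-1); WM=19

8 11 17 18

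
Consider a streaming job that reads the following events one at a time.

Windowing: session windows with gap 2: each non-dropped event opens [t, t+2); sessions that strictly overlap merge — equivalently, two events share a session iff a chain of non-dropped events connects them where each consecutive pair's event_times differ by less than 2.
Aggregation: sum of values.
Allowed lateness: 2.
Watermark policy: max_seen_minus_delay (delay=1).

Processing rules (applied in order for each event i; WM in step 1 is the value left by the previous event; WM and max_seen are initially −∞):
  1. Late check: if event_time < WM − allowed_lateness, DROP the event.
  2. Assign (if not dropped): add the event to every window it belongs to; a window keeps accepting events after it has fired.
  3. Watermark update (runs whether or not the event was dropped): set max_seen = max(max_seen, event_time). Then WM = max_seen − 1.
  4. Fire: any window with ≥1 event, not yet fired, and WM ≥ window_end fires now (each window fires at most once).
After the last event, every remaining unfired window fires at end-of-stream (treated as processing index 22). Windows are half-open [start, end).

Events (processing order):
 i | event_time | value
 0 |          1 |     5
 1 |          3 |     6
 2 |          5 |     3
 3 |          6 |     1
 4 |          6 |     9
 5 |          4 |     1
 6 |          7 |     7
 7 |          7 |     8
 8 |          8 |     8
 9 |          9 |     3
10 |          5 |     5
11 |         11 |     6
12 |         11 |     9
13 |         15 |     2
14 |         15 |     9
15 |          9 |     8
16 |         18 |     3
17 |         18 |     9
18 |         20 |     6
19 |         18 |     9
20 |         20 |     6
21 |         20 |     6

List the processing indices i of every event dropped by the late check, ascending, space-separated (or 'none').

i=0 t=1 v=5: → [1,3); WM=0
i=1 t=3 v=6: → [3,5); WM=2
i=2 t=5 v=3: → [5,7); WM=4
i=3 t=6 v=1: → [5,8); WM=5
i=4 t=6 v=9: → [5,8); WM=5
i=5 t=4 v=1: → [3,8); WM=5
i=6 t=7 v=7: → [3,9); WM=6
i=7 t=7 v=8: → [3,9); WM=6
i=8 t=8 v=8: → [3,10); WM=7
i=9 t=9 v=3: → [3,11); WM=8
i=10 t=5 v=5: DROP (t<8-2); WM=8
i=11 t=11 v=6: → [11,13); WM=10
i=12 t=11 v=9: → [11,13); WM=10
i=13 t=15 v=2: → [15,17); WM=14
i=14 t=15 v=9: → [15,17); WM=14
i=15 t=9 v=8: DROP (t<14-2); WM=14
i=16 t=18 v=3: → [18,20); WM=17
i=17 t=18 v=9: → [18,20); WM=17
i=18 t=20 v=6: → [20,22); WM=19
i=19 t=18 v=9: → [18,20); WM=19
i=20 t=20 v=6: → [20,22); WM=19
i=21 t=20 v=6: → [20,22); WM=19

10 15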